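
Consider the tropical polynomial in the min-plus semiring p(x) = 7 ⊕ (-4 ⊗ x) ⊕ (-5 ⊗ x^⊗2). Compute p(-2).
p(-2) = -9

A tropical monomial a ⊗ x^⊗i evaluates to a + i · x. Evaluating each term at x = -2:
  Term 0 contributes 7 + 0 · -2 = 7
  Term 1 contributes -4 + 1 · -2 = -6
  Term 2 contributes -5 + 2 · -2 = -9
p(-2) = ⊕ of these = min[7, -6, -9] = -9.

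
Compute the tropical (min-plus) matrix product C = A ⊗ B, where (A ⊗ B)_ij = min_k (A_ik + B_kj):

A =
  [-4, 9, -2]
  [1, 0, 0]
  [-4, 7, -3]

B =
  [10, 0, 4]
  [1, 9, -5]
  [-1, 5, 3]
A ⊗ B =
  [-3, -4, 0]
  [-1, 1, -5]
  [-4, -4, 0]

Apply the min-plus product entry-by-entry:
  C[0][0] = min over k of (A[0][0] + B[0][0] = -4 + 10 = 6, A[0][1] + B[1][0] = 9 + 1 = 10, A[0][2] + B[2][0] = -2 + -1 = -3) = -3 (attained at k = 2)
  C[0][1] = min over k of (A[0][0] + B[0][1] = -4 + 0 = -4, A[0][1] + B[1][1] = 9 + 9 = 18, A[0][2] + B[2][1] = -2 + 5 = 3) = -4 (attained at k = 0)
  C[0][2] = min over k of (A[0][0] + B[0][2] = -4 + 4 = 0, A[0][1] + B[1][2] = 9 + -5 = 4, A[0][2] + B[2][2] = -2 + 3 = 1) = 0 (attained at k = 0)
  C[1][0] = min over k of (A[1][0] + B[0][0] = 1 + 10 = 11, A[1][1] + B[1][0] = 0 + 1 = 1, A[1][2] + B[2][0] = 0 + -1 = -1) = -1 (attained at k = 2)
  C[1][1] = min over k of (A[1][0] + B[0][1] = 1 + 0 = 1, A[1][1] + B[1][1] = 0 + 9 = 9, A[1][2] + B[2][1] = 0 + 5 = 5) = 1 (attained at k = 0)
  C[1][2] = min over k of (A[1][0] + B[0][2] = 1 + 4 = 5, A[1][1] + B[1][2] = 0 + -5 = -5, A[1][2] + B[2][2] = 0 + 3 = 3) = -5 (attained at k = 1)
  C[2][0] = min over k of (A[2][0] + B[0][0] = -4 + 10 = 6, A[2][1] + B[1][0] = 7 + 1 = 8, A[2][2] + B[2][0] = -3 + -1 = -4) = -4 (attained at k = 2)
  C[2][1] = min over k of (A[2][0] + B[0][1] = -4 + 0 = -4, A[2][1] + B[1][1] = 7 + 9 = 16, A[2][2] + B[2][1] = -3 + 5 = 2) = -4 (attained at k = 0)
  C[2][2] = min over k of (A[2][0] + B[0][2] = -4 + 4 = 0, A[2][1] + B[1][2] = 7 + -5 = 2, A[2][2] + B[2][2] = -3 + 3 = 0) = 0 (attained at k = 0)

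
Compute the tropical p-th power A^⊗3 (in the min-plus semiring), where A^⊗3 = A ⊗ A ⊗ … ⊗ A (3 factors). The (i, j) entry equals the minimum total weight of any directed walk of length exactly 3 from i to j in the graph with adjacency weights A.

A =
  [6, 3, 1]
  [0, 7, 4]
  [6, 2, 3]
A^⊗3 =
  [3, 6, 4]
  [3, 3, 4]
  [5, 5, 3]

Each entry (A^⊗3)_ij equals the minimum over all length-3 walks i = v_0 → v_1 → … → v_3 = j of Σ_t A[v_t][v_{t+1}]. For example, for (i, j) = (0, 2) we minimise over 9 possible intermediate vertex sequences; the minimum is 4, attained along the walk 0 → 1 → 0 → 2.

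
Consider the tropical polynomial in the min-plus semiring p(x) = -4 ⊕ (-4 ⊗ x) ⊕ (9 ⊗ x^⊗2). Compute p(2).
p(2) = -4

A tropical monomial a ⊗ x^⊗i evaluates to a + i · x. Evaluating each term at x = 2:
  Term 0 contributes -4 + 0 · 2 = -4
  Term 1 contributes -4 + 1 · 2 = -2
  Term 2 contributes 9 + 2 · 2 = 13
p(2) = ⊕ of these = min[-4, -2, 13] = -4.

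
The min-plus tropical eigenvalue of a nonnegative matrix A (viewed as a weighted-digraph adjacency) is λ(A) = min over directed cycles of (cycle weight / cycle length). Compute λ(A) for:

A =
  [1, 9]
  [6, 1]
λ(A) = 1

Enumerate directed cycles and compute their means (weight / length). Sample:
  cycle 0 → 0: weight = 1, length = 1, mean = 1/1 ≈ 1.000
  cycle 1 → 1: weight = 1, length = 1, mean = 1/1 ≈ 1.000
  cycle 0 → 1 → 0: weight = 15, length = 2, mean = 15/2 ≈ 7.500
  cycle 1 → 0 → 1: weight = 15, length = 2, mean = 15/2 ≈ 7.500
Minimum mean = 1.000, attained e.g. along the cycle 0 → 0 with weight 1 and length 1. So λ(A) = 1/1 = 1.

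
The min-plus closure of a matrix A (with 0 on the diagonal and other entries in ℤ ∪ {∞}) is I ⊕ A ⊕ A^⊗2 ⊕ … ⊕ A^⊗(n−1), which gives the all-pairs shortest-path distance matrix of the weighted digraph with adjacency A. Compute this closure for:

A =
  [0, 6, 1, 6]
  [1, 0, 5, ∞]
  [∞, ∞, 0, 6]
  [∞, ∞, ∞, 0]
Closure =
  [0, 6, 1, 6]
  [1, 0, 2, 7]
  [∞, ∞, 0, 6]
  [∞, ∞, ∞, 0]

This is the Floyd-Warshall all-pairs shortest-path computation. For each intermediate vertex k = 0, 1, …, 3, update dist[i][j] ← min(dist[i][j], dist[i][k] + dist[k][j]). The final matrix gives, for each (i, j), the minimum total weight of any directed path from i to j (possibly empty when i = j).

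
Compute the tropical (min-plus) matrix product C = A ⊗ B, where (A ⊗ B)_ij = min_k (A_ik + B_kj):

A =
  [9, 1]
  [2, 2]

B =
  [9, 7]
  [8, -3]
A ⊗ B =
  [9, -2]
  [10, -1]

Apply the min-plus product entry-by-entry:
  C[0][0] = min over k of (A[0][0] + B[0][0] = 9 + 9 = 18, A[0][1] + B[1][0] = 1 + 8 = 9) = 9 (attained at k = 1)
  C[0][1] = min over k of (A[0][0] + B[0][1] = 9 + 7 = 16, A[0][1] + B[1][1] = 1 + -3 = -2) = -2 (attained at k = 1)
  C[1][0] = min over k of (A[1][0] + B[0][0] = 2 + 9 = 11, A[1][1] + B[1][0] = 2 + 8 = 10) = 10 (attained at k = 1)
  C[1][1] = min over k of (A[1][0] + B[0][1] = 2 + 7 = 9, A[1][1] + B[1][1] = 2 + -3 = -1) = -1 (attained at k = 1)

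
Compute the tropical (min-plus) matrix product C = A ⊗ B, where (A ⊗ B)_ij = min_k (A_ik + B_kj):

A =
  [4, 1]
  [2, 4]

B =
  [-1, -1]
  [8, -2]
A ⊗ B =
  [3, -1]
  [1, 1]

Apply the min-plus product entry-by-entry:
  C[0][0] = min over k of (A[0][0] + B[0][0] = 4 + -1 = 3, A[0][1] + B[1][0] = 1 + 8 = 9) = 3 (attained at k = 0)
  C[0][1] = min over k of (A[0][0] + B[0][1] = 4 + -1 = 3, A[0][1] + B[1][1] = 1 + -2 = -1) = -1 (attained at k = 1)
  C[1][0] = min over k of (A[1][0] + B[0][0] = 2 + -1 = 1, A[1][1] + B[1][0] = 4 + 8 = 12) = 1 (attained at k = 0)
  C[1][1] = min over k of (A[1][0] + B[0][1] = 2 + -1 = 1, A[1][1] + B[1][1] = 4 + -2 = 2) = 1 (attained at k = 0)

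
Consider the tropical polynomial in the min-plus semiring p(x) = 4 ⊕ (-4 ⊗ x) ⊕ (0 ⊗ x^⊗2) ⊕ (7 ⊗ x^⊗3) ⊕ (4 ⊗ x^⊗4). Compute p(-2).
p(-2) = -6

A tropical monomial a ⊗ x^⊗i evaluates to a + i · x. Evaluating each term at x = -2:
  Term 0 contributes 4 + 0 · -2 = 4
  Term 1 contributes -4 + 1 · -2 = -6
  Term 2 contributes 0 + 2 · -2 = -4
  Term 3 contributes 7 + 3 · -2 = 1
  Term 4 contributes 4 + 4 · -2 = -4
p(-2) = ⊕ of these = min[4, -6, -4, 1, -4] = -6.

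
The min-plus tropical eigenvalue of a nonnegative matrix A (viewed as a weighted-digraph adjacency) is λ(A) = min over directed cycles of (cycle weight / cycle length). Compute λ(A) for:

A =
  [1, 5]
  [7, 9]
λ(A) = 1

Enumerate directed cycles and compute their means (weight / length). Sample:
  cycle 0 → 0: weight = 1, length = 1, mean = 1/1 ≈ 1.000
  cycle 1 → 1: weight = 9, length = 1, mean = 9/1 ≈ 9.000
  cycle 0 → 1 → 0: weight = 12, length = 2, mean = 12/2 ≈ 6.000
  cycle 1 → 0 → 1: weight = 12, length = 2, mean = 12/2 ≈ 6.000
Minimum mean = 1.000, attained e.g. along the cycle 0 → 0 with weight 1 and length 1. So λ(A) = 1/1 = 1.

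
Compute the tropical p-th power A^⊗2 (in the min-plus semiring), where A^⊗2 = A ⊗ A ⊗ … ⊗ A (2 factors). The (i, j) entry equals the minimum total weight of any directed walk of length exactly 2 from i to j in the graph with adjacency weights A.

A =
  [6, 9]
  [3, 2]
A^⊗2 =
  [12, 11]
  [5, 4]

Each entry (A^⊗2)_ij equals the minimum over all length-2 walks i = v_0 → v_1 → … → v_2 = j of Σ_t A[v_t][v_{t+1}]. For example, for (i, j) = (0, 1) we minimise over 2 possible intermediate vertex sequences; the minimum is 11, attained along the walk 0 → 1 → 1.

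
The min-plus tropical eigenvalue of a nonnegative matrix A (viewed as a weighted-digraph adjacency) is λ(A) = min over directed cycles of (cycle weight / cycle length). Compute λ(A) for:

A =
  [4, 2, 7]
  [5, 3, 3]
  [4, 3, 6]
λ(A) = 3

Enumerate directed cycles and compute their means (weight / length). Sample:
  cycle 0 → 0: weight = 4, length = 1, mean = 4/1 ≈ 4.000
  cycle 1 → 1: weight = 3, length = 1, mean = 3/1 ≈ 3.000
  cycle 2 → 2: weight = 6, length = 1, mean = 6/1 ≈ 6.000
  cycle 0 → 1 → 0: weight = 7, length = 2, mean = 7/2 ≈ 3.500
  cycle 0 → 2 → 0: weight = 11, length = 2, mean = 11/2 ≈ 5.500
  cycle 1 → 0 → 1: weight = 7, length = 2, mean = 7/2 ≈ 3.500
Minimum mean = 3.000, attained e.g. along the cycle 1 → 1 with weight 3 and length 1. So λ(A) = 3/1 = 3.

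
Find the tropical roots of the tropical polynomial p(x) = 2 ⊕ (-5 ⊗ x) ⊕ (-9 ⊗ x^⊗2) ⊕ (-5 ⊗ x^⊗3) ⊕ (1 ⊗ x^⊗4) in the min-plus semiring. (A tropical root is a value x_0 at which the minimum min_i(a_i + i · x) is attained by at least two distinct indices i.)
Roots: {-6, -4, 4, 7}

Each tropical root is a break point of the lower envelope of the lines y = a_i + i · x (there are 5 lines, with slopes 0, 1, ..., 4). Only the lines that attain the minimum somewhere contribute to roots; other lines are dominated. Here the surviving (envelope) indices are i = 4, i = 3, i = 2, i = 1, i = 0.
Intersections between consecutive envelope lines give the roots: for adjacent envelope indices i < j the intersection is x = (a_i − a_j) / (j − i). Reading off the sorted break points: {-6, -4, 4, 7}.
Verification: at each break x_0, at least two indices attain the minimum of min_i(a_i + i · x_0).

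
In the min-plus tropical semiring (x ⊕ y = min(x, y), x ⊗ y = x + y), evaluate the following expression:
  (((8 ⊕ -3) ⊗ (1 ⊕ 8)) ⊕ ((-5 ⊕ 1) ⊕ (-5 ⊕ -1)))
(((8 ⊕ -3) ⊗ (1 ⊕ 8)) ⊕ ((-5 ⊕ 1) ⊕ (-5 ⊕ -1))) = -5

Expand innermost to outermost. Recall ⊕ takes the minimum of its arguments and ⊗ takes their sum. Working out the expression (((8 ⊕ -3) ⊗ (1 ⊕ 8)) ⊕ ((-5 ⊕ 1) ⊕ (-5 ⊕ -1))) gives -5.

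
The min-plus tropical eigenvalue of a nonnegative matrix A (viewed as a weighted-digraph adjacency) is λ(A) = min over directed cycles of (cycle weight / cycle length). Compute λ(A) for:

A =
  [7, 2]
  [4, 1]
λ(A) = 1

Enumerate directed cycles and compute their means (weight / length). Sample:
  cycle 0 → 0: weight = 7, length = 1, mean = 7/1 ≈ 7.000
  cycle 1 → 1: weight = 1, length = 1, mean = 1/1 ≈ 1.000
  cycle 0 → 1 → 0: weight = 6, length = 2, mean = 6/2 ≈ 3.000
  cycle 1 → 0 → 1: weight = 6, length = 2, mean = 6/2 ≈ 3.000
Minimum mean = 1.000, attained e.g. along the cycle 1 → 1 with weight 1 and length 1. So λ(A) = 1/1 = 1.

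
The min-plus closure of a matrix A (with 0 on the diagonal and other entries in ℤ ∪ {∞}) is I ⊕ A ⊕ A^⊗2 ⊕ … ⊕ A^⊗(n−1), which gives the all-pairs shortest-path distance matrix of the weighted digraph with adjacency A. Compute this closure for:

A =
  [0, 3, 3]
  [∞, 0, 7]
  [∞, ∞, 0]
Closure =
  [0, 3, 3]
  [∞, 0, 7]
  [∞, ∞, 0]

This is the Floyd-Warshall all-pairs shortest-path computation. For each intermediate vertex k = 0, 1, …, 2, update dist[i][j] ← min(dist[i][j], dist[i][k] + dist[k][j]). The final matrix gives, for each (i, j), the minimum total weight of any directed path from i to j (possibly empty when i = j).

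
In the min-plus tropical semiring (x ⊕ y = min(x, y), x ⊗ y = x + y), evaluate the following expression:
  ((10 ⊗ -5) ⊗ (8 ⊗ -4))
((10 ⊗ -5) ⊗ (8 ⊗ -4)) = 9

Expand innermost to outermost. Recall ⊕ takes the minimum of its arguments and ⊗ takes their sum. Working out the expression ((10 ⊗ -5) ⊗ (8 ⊗ -4)) gives 9.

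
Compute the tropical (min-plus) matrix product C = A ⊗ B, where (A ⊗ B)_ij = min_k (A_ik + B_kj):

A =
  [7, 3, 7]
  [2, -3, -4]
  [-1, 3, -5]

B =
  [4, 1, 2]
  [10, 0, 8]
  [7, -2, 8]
A ⊗ B =
  [11, 3, 9]
  [3, -6, 4]
  [2, -7, 1]

Apply the min-plus product entry-by-entry:
  C[0][0] = min over k of (A[0][0] + B[0][0] = 7 + 4 = 11, A[0][1] + B[1][0] = 3 + 10 = 13, A[0][2] + B[2][0] = 7 + 7 = 14) = 11 (attained at k = 0)
  C[0][1] = min over k of (A[0][0] + B[0][1] = 7 + 1 = 8, A[0][1] + B[1][1] = 3 + 0 = 3, A[0][2] + B[2][1] = 7 + -2 = 5) = 3 (attained at k = 1)
  C[0][2] = min over k of (A[0][0] + B[0][2] = 7 + 2 = 9, A[0][1] + B[1][2] = 3 + 8 = 11, A[0][2] + B[2][2] = 7 + 8 = 15) = 9 (attained at k = 0)
  C[1][0] = min over k of (A[1][0] + B[0][0] = 2 + 4 = 6, A[1][1] + B[1][0] = -3 + 10 = 7, A[1][2] + B[2][0] = -4 + 7 = 3) = 3 (attained at k = 2)
  C[1][1] = min over k of (A[1][0] + B[0][1] = 2 + 1 = 3, A[1][1] + B[1][1] = -3 + 0 = -3, A[1][2] + B[2][1] = -4 + -2 = -6) = -6 (attained at k = 2)
  C[1][2] = min over k of (A[1][0] + B[0][2] = 2 + 2 = 4, A[1][1] + B[1][2] = -3 + 8 = 5, A[1][2] + B[2][2] = -4 + 8 = 4) = 4 (attained at k = 0)
  C[2][0] = min over k of (A[2][0] + B[0][0] = -1 + 4 = 3, A[2][1] + B[1][0] = 3 + 10 = 13, A[2][2] + B[2][0] = -5 + 7 = 2) = 2 (attained at k = 2)
  C[2][1] = min over k of (A[2][0] + B[0][1] = -1 + 1 = 0, A[2][1] + B[1][1] = 3 + 0 = 3, A[2][2] + B[2][1] = -5 + -2 = -7) = -7 (attained at k = 2)
  C[2][2] = min over k of (A[2][0] + B[0][2] = -1 + 2 = 1, A[2][1] + B[1][2] = 3 + 8 = 11, A[2][2] + B[2][2] = -5 + 8 = 3) = 1 (attained at k = 0)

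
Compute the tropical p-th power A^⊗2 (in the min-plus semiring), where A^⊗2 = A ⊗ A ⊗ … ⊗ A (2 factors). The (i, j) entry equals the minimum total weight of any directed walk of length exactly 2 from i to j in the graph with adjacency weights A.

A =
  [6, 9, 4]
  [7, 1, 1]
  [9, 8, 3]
A^⊗2 =
  [12, 10, 7]
  [8, 2, 2]
  [12, 9, 6]

Each entry (A^⊗2)_ij equals the minimum over all length-2 walks i = v_0 → v_1 → … → v_2 = j of Σ_t A[v_t][v_{t+1}]. For example, for (i, j) = (0, 2) we minimise over 3 possible intermediate vertex sequences; the minimum is 7, attained along the walk 0 → 2 → 2.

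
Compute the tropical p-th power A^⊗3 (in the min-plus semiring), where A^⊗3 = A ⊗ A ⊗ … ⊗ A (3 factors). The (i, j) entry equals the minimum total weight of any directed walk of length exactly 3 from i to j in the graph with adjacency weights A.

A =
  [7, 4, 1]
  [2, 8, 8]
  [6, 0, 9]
A^⊗3 =
  [3, 8, 7]
  [8, 3, 10]
  [9, 6, 3]

Each entry (A^⊗3)_ij equals the minimum over all length-3 walks i = v_0 → v_1 → … → v_3 = j of Σ_t A[v_t][v_{t+1}]. For example, for (i, j) = (0, 2) we minimise over 9 possible intermediate vertex sequences; the minimum is 7, attained along the walk 0 → 1 → 0 → 2.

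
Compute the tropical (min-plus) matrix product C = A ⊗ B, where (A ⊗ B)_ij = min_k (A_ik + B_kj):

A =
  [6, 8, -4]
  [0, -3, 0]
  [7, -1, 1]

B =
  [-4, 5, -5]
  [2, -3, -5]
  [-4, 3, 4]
A ⊗ B =
  [-8, -1, 0]
  [-4, -6, -8]
  [-3, -4, -6]

Apply the min-plus product entry-by-entry:
  C[0][0] = min over k of (A[0][0] + B[0][0] = 6 + -4 = 2, A[0][1] + B[1][0] = 8 + 2 = 10, A[0][2] + B[2][0] = -4 + -4 = -8) = -8 (attained at k = 2)
  C[0][1] = min over k of (A[0][0] + B[0][1] = 6 + 5 = 11, A[0][1] + B[1][1] = 8 + -3 = 5, A[0][2] + B[2][1] = -4 + 3 = -1) = -1 (attained at k = 2)
  C[0][2] = min over k of (A[0][0] + B[0][2] = 6 + -5 = 1, A[0][1] + B[1][2] = 8 + -5 = 3, A[0][2] + B[2][2] = -4 + 4 = 0) = 0 (attained at k = 2)
  C[1][0] = min over k of (A[1][0] + B[0][0] = 0 + -4 = -4, A[1][1] + B[1][0] = -3 + 2 = -1, A[1][2] + B[2][0] = 0 + -4 = -4) = -4 (attained at k = 0)
  C[1][1] = min over k of (A[1][0] + B[0][1] = 0 + 5 = 5, A[1][1] + B[1][1] = -3 + -3 = -6, A[1][2] + B[2][1] = 0 + 3 = 3) = -6 (attained at k = 1)
  C[1][2] = min over k of (A[1][0] + B[0][2] = 0 + -5 = -5, A[1][1] + B[1][2] = -3 + -5 = -8, A[1][2] + B[2][2] = 0 + 4 = 4) = -8 (attained at k = 1)
  C[2][0] = min over k of (A[2][0] + B[0][0] = 7 + -4 = 3, A[2][1] + B[1][0] = -1 + 2 = 1, A[2][2] + B[2][0] = 1 + -4 = -3) = -3 (attained at k = 2)
  C[2][1] = min over k of (A[2][0] + B[0][1] = 7 + 5 = 12, A[2][1] + B[1][1] = -1 + -3 = -4, A[2][2] + B[2][1] = 1 + 3 = 4) = -4 (attained at k = 1)
  C[2][2] = min over k of (A[2][0] + B[0][2] = 7 + -5 = 2, A[2][1] + B[1][2] = -1 + -5 = -6, A[2][2] + B[2][2] = 1 + 4 = 5) = -6 (attained at k = 1)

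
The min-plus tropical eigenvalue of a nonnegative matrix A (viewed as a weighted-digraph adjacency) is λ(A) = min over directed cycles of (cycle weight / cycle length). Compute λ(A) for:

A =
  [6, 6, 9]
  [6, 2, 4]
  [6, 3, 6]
λ(A) = 2

Enumerate directed cycles and compute their means (weight / length). Sample:
  cycle 0 → 0: weight = 6, length = 1, mean = 6/1 ≈ 6.000
  cycle 1 → 1: weight = 2, length = 1, mean = 2/1 ≈ 2.000
  cycle 2 → 2: weight = 6, length = 1, mean = 6/1 ≈ 6.000
  cycle 0 → 1 → 0: weight = 12, length = 2, mean = 12/2 ≈ 6.000
  cycle 0 → 2 → 0: weight = 15, length = 2, mean = 15/2 ≈ 7.500
  cycle 1 → 0 → 1: weight = 12, length = 2, mean = 12/2 ≈ 6.000
Minimum mean = 2.000, attained e.g. along the cycle 1 → 1 with weight 2 and length 1. So λ(A) = 2/1 = 2.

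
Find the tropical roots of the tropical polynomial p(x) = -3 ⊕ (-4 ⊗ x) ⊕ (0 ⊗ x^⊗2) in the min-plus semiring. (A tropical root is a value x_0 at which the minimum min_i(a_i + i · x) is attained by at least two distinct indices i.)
Roots: {-4, 1}

Each tropical root is a break point of the lower envelope of the lines y = a_i + i · x (there are 3 lines, with slopes 0, 1, ..., 2). Only the lines that attain the minimum somewhere contribute to roots; other lines are dominated. Here the surviving (envelope) indices are i = 2, i = 1, i = 0.
Intersections between consecutive envelope lines give the roots: for adjacent envelope indices i < j the intersection is x = (a_i − a_j) / (j − i). Reading off the sorted break points: {-4, 1}.
Verification: at each break x_0, at least two indices attain the minimum of min_i(a_i + i · x_0).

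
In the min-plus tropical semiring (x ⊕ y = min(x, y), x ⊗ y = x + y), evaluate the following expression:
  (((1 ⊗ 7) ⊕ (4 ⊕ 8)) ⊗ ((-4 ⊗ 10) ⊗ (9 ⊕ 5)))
(((1 ⊗ 7) ⊕ (4 ⊕ 8)) ⊗ ((-4 ⊗ 10) ⊗ (9 ⊕ 5))) = 15

Expand innermost to outermost. Recall ⊕ takes the minimum of its arguments and ⊗ takes their sum. Working out the expression (((1 ⊗ 7) ⊕ (4 ⊕ 8)) ⊗ ((-4 ⊗ 10) ⊗ (9 ⊕ 5))) gives 15.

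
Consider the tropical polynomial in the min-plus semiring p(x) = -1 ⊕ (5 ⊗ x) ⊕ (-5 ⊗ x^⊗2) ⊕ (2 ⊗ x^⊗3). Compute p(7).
p(7) = -1

A tropical monomial a ⊗ x^⊗i evaluates to a + i · x. Evaluating each term at x = 7:
  Term 0 contributes -1 + 0 · 7 = -1
  Term 1 contributes 5 + 1 · 7 = 12
  Term 2 contributes -5 + 2 · 7 = 9
  Term 3 contributes 2 + 3 · 7 = 23
p(7) = ⊕ of these = min[-1, 12, 9, 23] = -1.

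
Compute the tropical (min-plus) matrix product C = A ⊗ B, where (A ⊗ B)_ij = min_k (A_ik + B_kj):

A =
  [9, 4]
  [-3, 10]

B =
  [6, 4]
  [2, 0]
A ⊗ B =
  [6, 4]
  [3, 1]

Apply the min-plus product entry-by-entry:
  C[0][0] = min over k of (A[0][0] + B[0][0] = 9 + 6 = 15, A[0][1] + B[1][0] = 4 + 2 = 6) = 6 (attained at k = 1)
  C[0][1] = min over k of (A[0][0] + B[0][1] = 9 + 4 = 13, A[0][1] + B[1][1] = 4 + 0 = 4) = 4 (attained at k = 1)
  C[1][0] = min over k of (A[1][0] + B[0][0] = -3 + 6 = 3, A[1][1] + B[1][0] = 10 + 2 = 12) = 3 (attained at k = 0)
  C[1][1] = min over k of (A[1][0] + B[0][1] = -3 + 4 = 1, A[1][1] + B[1][1] = 10 + 0 = 10) = 1 (attained at k = 0)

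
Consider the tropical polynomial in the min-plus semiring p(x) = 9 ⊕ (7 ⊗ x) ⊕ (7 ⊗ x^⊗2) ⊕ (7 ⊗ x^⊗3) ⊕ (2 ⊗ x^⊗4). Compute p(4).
p(4) = 9

A tropical monomial a ⊗ x^⊗i evaluates to a + i · x. Evaluating each term at x = 4:
  Term 0 contributes 9 + 0 · 4 = 9
  Term 1 contributes 7 + 1 · 4 = 11
  Term 2 contributes 7 + 2 · 4 = 15
  Term 3 contributes 7 + 3 · 4 = 19
  Term 4 contributes 2 + 4 · 4 = 18
p(4) = ⊕ of these = min[9, 11, 15, 19, 18] = 9.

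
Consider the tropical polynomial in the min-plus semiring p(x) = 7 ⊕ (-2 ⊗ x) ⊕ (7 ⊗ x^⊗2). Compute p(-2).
p(-2) = -4

A tropical monomial a ⊗ x^⊗i evaluates to a + i · x. Evaluating each term at x = -2:
  Term 0 contributes 7 + 0 · -2 = 7
  Term 1 contributes -2 + 1 · -2 = -4
  Term 2 contributes 7 + 2 · -2 = 3
p(-2) = ⊕ of these = min[7, -4, 3] = -4.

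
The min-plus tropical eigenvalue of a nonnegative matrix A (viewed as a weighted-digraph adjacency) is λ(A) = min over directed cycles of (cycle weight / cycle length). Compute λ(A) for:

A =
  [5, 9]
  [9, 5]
λ(A) = 5

Enumerate directed cycles and compute their means (weight / length). Sample:
  cycle 0 → 0: weight = 5, length = 1, mean = 5/1 ≈ 5.000
  cycle 1 → 1: weight = 5, length = 1, mean = 5/1 ≈ 5.000
  cycle 0 → 1 → 0: weight = 18, length = 2, mean = 18/2 ≈ 9.000
  cycle 1 → 0 → 1: weight = 18, length = 2, mean = 18/2 ≈ 9.000
Minimum mean = 5.000, attained e.g. along the cycle 0 → 0 with weight 5 and length 1. So λ(A) = 5/1 = 5.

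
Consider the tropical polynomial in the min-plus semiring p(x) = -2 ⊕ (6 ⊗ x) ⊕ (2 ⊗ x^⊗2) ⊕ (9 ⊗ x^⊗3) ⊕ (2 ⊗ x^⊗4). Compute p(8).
p(8) = -2

A tropical monomial a ⊗ x^⊗i evaluates to a + i · x. Evaluating each term at x = 8:
  Term 0 contributes -2 + 0 · 8 = -2
  Term 1 contributes 6 + 1 · 8 = 14
  Term 2 contributes 2 + 2 · 8 = 18
  Term 3 contributes 9 + 3 · 8 = 33
  Term 4 contributes 2 + 4 · 8 = 34
p(8) = ⊕ of these = min[-2, 14, 18, 33, 34] = -2.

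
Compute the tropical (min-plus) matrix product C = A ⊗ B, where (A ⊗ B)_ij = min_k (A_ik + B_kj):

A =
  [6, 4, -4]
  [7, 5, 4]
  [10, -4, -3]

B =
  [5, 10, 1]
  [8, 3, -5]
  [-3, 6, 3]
A ⊗ B =
  [-7, 2, -1]
  [1, 8, 0]
  [-6, -1, -9]

Apply the min-plus product entry-by-entry:
  C[0][0] = min over k of (A[0][0] + B[0][0] = 6 + 5 = 11, A[0][1] + B[1][0] = 4 + 8 = 12, A[0][2] + B[2][0] = -4 + -3 = -7) = -7 (attained at k = 2)
  C[0][1] = min over k of (A[0][0] + B[0][1] = 6 + 10 = 16, A[0][1] + B[1][1] = 4 + 3 = 7, A[0][2] + B[2][1] = -4 + 6 = 2) = 2 (attained at k = 2)
  C[0][2] = min over k of (A[0][0] + B[0][2] = 6 + 1 = 7, A[0][1] + B[1][2] = 4 + -5 = -1, A[0][2] + B[2][2] = -4 + 3 = -1) = -1 (attained at k = 1)
  C[1][0] = min over k of (A[1][0] + B[0][0] = 7 + 5 = 12, A[1][1] + B[1][0] = 5 + 8 = 13, A[1][2] + B[2][0] = 4 + -3 = 1) = 1 (attained at k = 2)
  C[1][1] = min over k of (A[1][0] + B[0][1] = 7 + 10 = 17, A[1][1] + B[1][1] = 5 + 3 = 8, A[1][2] + B[2][1] = 4 + 6 = 10) = 8 (attained at k = 1)
  C[1][2] = min over k of (A[1][0] + B[0][2] = 7 + 1 = 8, A[1][1] + B[1][2] = 5 + -5 = 0, A[1][2] + B[2][2] = 4 + 3 = 7) = 0 (attained at k = 1)
  C[2][0] = min over k of (A[2][0] + B[0][0] = 10 + 5 = 15, A[2][1] + B[1][0] = -4 + 8 = 4, A[2][2] + B[2][0] = -3 + -3 = -6) = -6 (attained at k = 2)
  C[2][1] = min over k of (A[2][0] + B[0][1] = 10 + 10 = 20, A[2][1] + B[1][1] = -4 + 3 = -1, A[2][2] + B[2][1] = -3 + 6 = 3) = -1 (attained at k = 1)
  C[2][2] = min over k of (A[2][0] + B[0][2] = 10 + 1 = 11, A[2][1] + B[1][2] = -4 + -5 = -9, A[2][2] + B[2][2] = -3 + 3 = 0) = -9 (attained at k = 1)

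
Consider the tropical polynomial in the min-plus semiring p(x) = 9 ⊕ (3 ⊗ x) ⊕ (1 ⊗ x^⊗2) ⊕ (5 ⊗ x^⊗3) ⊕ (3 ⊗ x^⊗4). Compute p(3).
p(3) = 6

A tropical monomial a ⊗ x^⊗i evaluates to a + i · x. Evaluating each term at x = 3:
  Term 0 contributes 9 + 0 · 3 = 9
  Term 1 contributes 3 + 1 · 3 = 6
  Term 2 contributes 1 + 2 · 3 = 7
  Term 3 contributes 5 + 3 · 3 = 14
  Term 4 contributes 3 + 4 · 3 = 15
p(3) = ⊕ of these = min[9, 6, 7, 14, 15] = 6.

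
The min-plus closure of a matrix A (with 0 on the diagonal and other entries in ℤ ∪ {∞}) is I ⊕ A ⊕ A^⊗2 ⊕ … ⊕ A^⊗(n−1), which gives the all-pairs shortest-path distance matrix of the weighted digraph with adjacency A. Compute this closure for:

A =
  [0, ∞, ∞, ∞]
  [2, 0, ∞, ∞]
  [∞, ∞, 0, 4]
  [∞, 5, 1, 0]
Closure =
  [0, ∞, ∞, ∞]
  [2, 0, ∞, ∞]
  [11, 9, 0, 4]
  [7, 5, 1, 0]

This is the Floyd-Warshall all-pairs shortest-path computation. For each intermediate vertex k = 0, 1, …, 3, update dist[i][j] ← min(dist[i][j], dist[i][k] + dist[k][j]). The final matrix gives, for each (i, j), the minimum total weight of any directed path from i to j (possibly empty when i = j).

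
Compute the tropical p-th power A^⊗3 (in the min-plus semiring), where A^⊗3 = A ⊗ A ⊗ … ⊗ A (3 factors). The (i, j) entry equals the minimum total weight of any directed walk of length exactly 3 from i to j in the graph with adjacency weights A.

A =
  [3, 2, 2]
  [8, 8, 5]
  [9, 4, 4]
A^⊗3 =
  [9, 8, 8]
  [14, 13, 13]
  [15, 12, 12]

Each entry (A^⊗3)_ij equals the minimum over all length-3 walks i = v_0 → v_1 → … → v_3 = j of Σ_t A[v_t][v_{t+1}]. For example, for (i, j) = (0, 2) we minimise over 9 possible intermediate vertex sequences; the minimum is 8, attained along the walk 0 → 0 → 0 → 2.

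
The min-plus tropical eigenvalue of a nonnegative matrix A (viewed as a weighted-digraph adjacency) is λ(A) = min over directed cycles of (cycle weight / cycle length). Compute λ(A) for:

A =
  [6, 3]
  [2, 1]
λ(A) = 1

Enumerate directed cycles and compute their means (weight / length). Sample:
  cycle 0 → 0: weight = 6, length = 1, mean = 6/1 ≈ 6.000
  cycle 1 → 1: weight = 1, length = 1, mean = 1/1 ≈ 1.000
  cycle 0 → 1 → 0: weight = 5, length = 2, mean = 5/2 ≈ 2.500
  cycle 1 → 0 → 1: weight = 5, length = 2, mean = 5/2 ≈ 2.500
Minimum mean = 1.000, attained e.g. along the cycle 1 → 1 with weight 1 and length 1. So λ(A) = 1/1 = 1.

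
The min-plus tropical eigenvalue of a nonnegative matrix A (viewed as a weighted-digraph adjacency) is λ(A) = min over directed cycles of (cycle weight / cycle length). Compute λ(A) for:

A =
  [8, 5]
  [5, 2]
λ(A) = 2

Enumerate directed cycles and compute their means (weight / length). Sample:
  cycle 0 → 0: weight = 8, length = 1, mean = 8/1 ≈ 8.000
  cycle 1 → 1: weight = 2, length = 1, mean = 2/1 ≈ 2.000
  cycle 0 → 1 → 0: weight = 10, length = 2, mean = 10/2 ≈ 5.000
  cycle 1 → 0 → 1: weight = 10, length = 2, mean = 10/2 ≈ 5.000
Minimum mean = 2.000, attained e.g. along the cycle 1 → 1 with weight 2 and length 1. So λ(A) = 2/1 = 2.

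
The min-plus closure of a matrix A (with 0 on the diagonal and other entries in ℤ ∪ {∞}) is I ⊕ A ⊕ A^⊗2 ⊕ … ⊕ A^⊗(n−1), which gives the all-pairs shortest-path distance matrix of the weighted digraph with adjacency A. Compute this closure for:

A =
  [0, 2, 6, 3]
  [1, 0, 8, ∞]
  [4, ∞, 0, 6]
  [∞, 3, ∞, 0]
Closure =
  [0, 2, 6, 3]
  [1, 0, 7, 4]
  [4, 6, 0, 6]
  [4, 3, 10, 0]

This is the Floyd-Warshall all-pairs shortest-path computation. For each intermediate vertex k = 0, 1, …, 3, update dist[i][j] ← min(dist[i][j], dist[i][k] + dist[k][j]). The final matrix gives, for each (i, j), the minimum total weight of any directed path from i to j (possibly empty when i = j).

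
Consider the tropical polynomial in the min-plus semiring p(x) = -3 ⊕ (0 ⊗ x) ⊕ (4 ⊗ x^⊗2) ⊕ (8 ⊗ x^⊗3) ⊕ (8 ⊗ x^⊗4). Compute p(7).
p(7) = -3

A tropical monomial a ⊗ x^⊗i evaluates to a + i · x. Evaluating each term at x = 7:
  Term 0 contributes -3 + 0 · 7 = -3
  Term 1 contributes 0 + 1 · 7 = 7
  Term 2 contributes 4 + 2 · 7 = 18
  Term 3 contributes 8 + 3 · 7 = 29
  Term 4 contributes 8 + 4 · 7 = 36
p(7) = ⊕ of these = min[-3, 7, 18, 29, 36] = -3.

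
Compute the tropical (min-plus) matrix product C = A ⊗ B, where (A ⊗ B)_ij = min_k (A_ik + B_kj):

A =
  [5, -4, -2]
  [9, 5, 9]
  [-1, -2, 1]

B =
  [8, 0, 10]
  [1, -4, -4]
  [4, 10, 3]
A ⊗ B =
  [-3, -8, -8]
  [6, 1, 1]
  [-1, -6, -6]

Apply the min-plus product entry-by-entry:
  C[0][0] = min over k of (A[0][0] + B[0][0] = 5 + 8 = 13, A[0][1] + B[1][0] = -4 + 1 = -3, A[0][2] + B[2][0] = -2 + 4 = 2) = -3 (attained at k = 1)
  C[0][1] = min over k of (A[0][0] + B[0][1] = 5 + 0 = 5, A[0][1] + B[1][1] = -4 + -4 = -8, A[0][2] + B[2][1] = -2 + 10 = 8) = -8 (attained at k = 1)
  C[0][2] = min over k of (A[0][0] + B[0][2] = 5 + 10 = 15, A[0][1] + B[1][2] = -4 + -4 = -8, A[0][2] + B[2][2] = -2 + 3 = 1) = -8 (attained at k = 1)
  C[1][0] = min over k of (A[1][0] + B[0][0] = 9 + 8 = 17, A[1][1] + B[1][0] = 5 + 1 = 6, A[1][2] + B[2][0] = 9 + 4 = 13) = 6 (attained at k = 1)
  C[1][1] = min over k of (A[1][0] + B[0][1] = 9 + 0 = 9, A[1][1] + B[1][1] = 5 + -4 = 1, A[1][2] + B[2][1] = 9 + 10 = 19) = 1 (attained at k = 1)
  C[1][2] = min over k of (A[1][0] + B[0][2] = 9 + 10 = 19, A[1][1] + B[1][2] = 5 + -4 = 1, A[1][2] + B[2][2] = 9 + 3 = 12) = 1 (attained at k = 1)
  C[2][0] = min over k of (A[2][0] + B[0][0] = -1 + 8 = 7, A[2][1] + B[1][0] = -2 + 1 = -1, A[2][2] + B[2][0] = 1 + 4 = 5) = -1 (attained at k = 1)
  C[2][1] = min over k of (A[2][0] + B[0][1] = -1 + 0 = -1, A[2][1] + B[1][1] = -2 + -4 = -6, A[2][2] + B[2][1] = 1 + 10 = 11) = -6 (attained at k = 1)
  C[2][2] = min over k of (A[2][0] + B[0][2] = -1 + 10 = 9, A[2][1] + B[1][2] = -2 + -4 = -6, A[2][2] + B[2][2] = 1 + 3 = 4) = -6 (attained at k = 1)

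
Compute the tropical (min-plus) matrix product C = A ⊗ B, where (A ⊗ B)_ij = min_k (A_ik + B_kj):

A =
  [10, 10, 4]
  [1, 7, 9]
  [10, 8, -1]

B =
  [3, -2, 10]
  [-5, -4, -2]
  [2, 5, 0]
A ⊗ B =
  [5, 6, 4]
  [2, -1, 5]
  [1, 4, -1]

Apply the min-plus product entry-by-entry:
  C[0][0] = min over k of (A[0][0] + B[0][0] = 10 + 3 = 13, A[0][1] + B[1][0] = 10 + -5 = 5, A[0][2] + B[2][0] = 4 + 2 = 6) = 5 (attained at k = 1)
  C[0][1] = min over k of (A[0][0] + B[0][1] = 10 + -2 = 8, A[0][1] + B[1][1] = 10 + -4 = 6, A[0][2] + B[2][1] = 4 + 5 = 9) = 6 (attained at k = 1)
  C[0][2] = min over k of (A[0][0] + B[0][2] = 10 + 10 = 20, A[0][1] + B[1][2] = 10 + -2 = 8, A[0][2] + B[2][2] = 4 + 0 = 4) = 4 (attained at k = 2)
  C[1][0] = min over k of (A[1][0] + B[0][0] = 1 + 3 = 4, A[1][1] + B[1][0] = 7 + -5 = 2, A[1][2] + B[2][0] = 9 + 2 = 11) = 2 (attained at k = 1)
  C[1][1] = min over k of (A[1][0] + B[0][1] = 1 + -2 = -1, A[1][1] + B[1][1] = 7 + -4 = 3, A[1][2] + B[2][1] = 9 + 5 = 14) = -1 (attained at k = 0)
  C[1][2] = min over k of (A[1][0] + B[0][2] = 1 + 10 = 11, A[1][1] + B[1][2] = 7 + -2 = 5, A[1][2] + B[2][2] = 9 + 0 = 9) = 5 (attained at k = 1)
  C[2][0] = min over k of (A[2][0] + B[0][0] = 10 + 3 = 13, A[2][1] + B[1][0] = 8 + -5 = 3, A[2][2] + B[2][0] = -1 + 2 = 1) = 1 (attained at k = 2)
  C[2][1] = min over k of (A[2][0] + B[0][1] = 10 + -2 = 8, A[2][1] + B[1][1] = 8 + -4 = 4, A[2][2] + B[2][1] = -1 + 5 = 4) = 4 (attained at k = 1)
  C[2][2] = min over k of (A[2][0] + B[0][2] = 10 + 10 = 20, A[2][1] + B[1][2] = 8 + -2 = 6, A[2][2] + B[2][2] = -1 + 0 = -1) = -1 (attained at k = 2)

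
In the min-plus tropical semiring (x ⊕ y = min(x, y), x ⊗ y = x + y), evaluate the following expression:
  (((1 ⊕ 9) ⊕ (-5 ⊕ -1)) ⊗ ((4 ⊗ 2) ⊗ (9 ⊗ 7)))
(((1 ⊕ 9) ⊕ (-5 ⊕ -1)) ⊗ ((4 ⊗ 2) ⊗ (9 ⊗ 7))) = 17

Expand innermost to outermost. Recall ⊕ takes the minimum of its arguments and ⊗ takes their sum. Working out the expression (((1 ⊕ 9) ⊕ (-5 ⊕ -1)) ⊗ ((4 ⊗ 2) ⊗ (9 ⊗ 7))) gives 17.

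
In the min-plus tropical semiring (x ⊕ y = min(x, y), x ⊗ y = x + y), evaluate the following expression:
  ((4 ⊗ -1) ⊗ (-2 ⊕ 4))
((4 ⊗ -1) ⊗ (-2 ⊕ 4)) = 1

Expand innermost to outermost. Recall ⊕ takes the minimum of its arguments and ⊗ takes their sum. Working out the expression ((4 ⊗ -1) ⊗ (-2 ⊕ 4)) gives 1.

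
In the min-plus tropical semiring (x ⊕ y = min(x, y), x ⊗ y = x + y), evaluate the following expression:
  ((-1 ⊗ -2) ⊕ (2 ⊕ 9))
((-1 ⊗ -2) ⊕ (2 ⊕ 9)) = -3

Expand innermost to outermost. Recall ⊕ takes the minimum of its arguments and ⊗ takes their sum. Working out the expression ((-1 ⊗ -2) ⊕ (2 ⊕ 9)) gives -3.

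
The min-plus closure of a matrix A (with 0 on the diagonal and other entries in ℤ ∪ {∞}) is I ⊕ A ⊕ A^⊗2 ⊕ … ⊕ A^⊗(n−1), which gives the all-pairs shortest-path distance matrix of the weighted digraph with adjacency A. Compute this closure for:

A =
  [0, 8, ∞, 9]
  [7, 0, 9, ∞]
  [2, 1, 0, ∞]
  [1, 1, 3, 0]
Closure =
  [0, 8, 12, 9]
  [7, 0, 9, 16]
  [2, 1, 0, 11]
  [1, 1, 3, 0]

This is the Floyd-Warshall all-pairs shortest-path computation. For each intermediate vertex k = 0, 1, …, 3, update dist[i][j] ← min(dist[i][j], dist[i][k] + dist[k][j]). The final matrix gives, for each (i, j), the minimum total weight of any directed path from i to j (possibly empty when i = j).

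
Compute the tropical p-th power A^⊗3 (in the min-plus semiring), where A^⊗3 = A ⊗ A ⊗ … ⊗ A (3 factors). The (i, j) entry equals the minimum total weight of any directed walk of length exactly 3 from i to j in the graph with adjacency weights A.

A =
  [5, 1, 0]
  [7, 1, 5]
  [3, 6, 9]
A^⊗3 =
  [8, 3, 3]
  [9, 3, 7]
  [6, 5, 8]

Each entry (A^⊗3)_ij equals the minimum over all length-3 walks i = v_0 → v_1 → … → v_3 = j of Σ_t A[v_t][v_{t+1}]. For example, for (i, j) = (0, 2) we minimise over 9 possible intermediate vertex sequences; the minimum is 3, attained along the walk 0 → 2 → 0 → 2.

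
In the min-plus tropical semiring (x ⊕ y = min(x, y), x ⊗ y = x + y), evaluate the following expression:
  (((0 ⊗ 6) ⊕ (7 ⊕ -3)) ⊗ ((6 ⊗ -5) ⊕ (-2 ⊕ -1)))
(((0 ⊗ 6) ⊕ (7 ⊕ -3)) ⊗ ((6 ⊗ -5) ⊕ (-2 ⊕ -1))) = -5

Expand innermost to outermost. Recall ⊕ takes the minimum of its arguments and ⊗ takes their sum. Working out the expression (((0 ⊗ 6) ⊕ (7 ⊕ -3)) ⊗ ((6 ⊗ -5) ⊕ (-2 ⊕ -1))) gives -5.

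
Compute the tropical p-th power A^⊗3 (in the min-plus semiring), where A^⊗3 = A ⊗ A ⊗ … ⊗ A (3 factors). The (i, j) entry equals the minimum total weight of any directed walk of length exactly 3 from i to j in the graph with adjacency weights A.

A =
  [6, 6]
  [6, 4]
A^⊗3 =
  [16, 14]
  [14, 12]

Each entry (A^⊗3)_ij equals the minimum over all length-3 walks i = v_0 → v_1 → … → v_3 = j of Σ_t A[v_t][v_{t+1}]. For example, for (i, j) = (0, 1) we minimise over 4 possible intermediate vertex sequences; the minimum is 14, attained along the walk 0 → 1 → 1 → 1.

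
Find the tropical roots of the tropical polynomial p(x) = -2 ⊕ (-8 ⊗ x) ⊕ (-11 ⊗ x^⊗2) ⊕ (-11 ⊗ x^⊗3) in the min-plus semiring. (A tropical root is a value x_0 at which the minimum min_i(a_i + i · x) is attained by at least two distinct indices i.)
Roots: {0, 3, 6}

Each tropical root is a break point of the lower envelope of the lines y = a_i + i · x (there are 4 lines, with slopes 0, 1, ..., 3). Only the lines that attain the minimum somewhere contribute to roots; other lines are dominated. Here the surviving (envelope) indices are i = 3, i = 2, i = 1, i = 0.
Intersections between consecutive envelope lines give the roots: for adjacent envelope indices i < j the intersection is x = (a_i − a_j) / (j − i). Reading off the sorted break points: {0, 3, 6}.
Verification: at each break x_0, at least two indices attain the minimum of min_i(a_i + i · x_0).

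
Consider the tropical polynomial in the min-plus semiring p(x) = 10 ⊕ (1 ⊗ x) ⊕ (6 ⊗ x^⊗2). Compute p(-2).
p(-2) = -1

A tropical monomial a ⊗ x^⊗i evaluates to a + i · x. Evaluating each term at x = -2:
  Term 0 contributes 10 + 0 · -2 = 10
  Term 1 contributes 1 + 1 · -2 = -1
  Term 2 contributes 6 + 2 · -2 = 2
p(-2) = ⊕ of these = min[10, -1, 2] = -1.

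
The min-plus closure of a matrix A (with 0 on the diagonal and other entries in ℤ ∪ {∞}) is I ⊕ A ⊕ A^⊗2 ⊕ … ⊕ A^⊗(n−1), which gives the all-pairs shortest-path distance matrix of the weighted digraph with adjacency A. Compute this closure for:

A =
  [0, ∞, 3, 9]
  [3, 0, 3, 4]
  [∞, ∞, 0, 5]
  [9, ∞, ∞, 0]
Closure =
  [0, ∞, 3, 8]
  [3, 0, 3, 4]
  [14, ∞, 0, 5]
  [9, ∞, 12, 0]

This is the Floyd-Warshall all-pairs shortest-path computation. For each intermediate vertex k = 0, 1, …, 3, update dist[i][j] ← min(dist[i][j], dist[i][k] + dist[k][j]). The final matrix gives, for each (i, j), the minimum total weight of any directed path from i to j (possibly empty when i = j).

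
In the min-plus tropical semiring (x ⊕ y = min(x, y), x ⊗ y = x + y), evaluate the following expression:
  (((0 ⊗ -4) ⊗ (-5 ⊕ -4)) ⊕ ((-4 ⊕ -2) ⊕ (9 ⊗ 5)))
(((0 ⊗ -4) ⊗ (-5 ⊕ -4)) ⊕ ((-4 ⊕ -2) ⊕ (9 ⊗ 5))) = -9

Expand innermost to outermost. Recall ⊕ takes the minimum of its arguments and ⊗ takes their sum. Working out the expression (((0 ⊗ -4) ⊗ (-5 ⊕ -4)) ⊕ ((-4 ⊕ -2) ⊕ (9 ⊗ 5))) gives -9.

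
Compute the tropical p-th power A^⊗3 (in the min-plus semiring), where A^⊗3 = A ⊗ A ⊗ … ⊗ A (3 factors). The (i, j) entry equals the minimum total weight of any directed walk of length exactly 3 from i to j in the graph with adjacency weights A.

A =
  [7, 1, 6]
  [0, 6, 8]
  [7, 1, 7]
A^⊗3 =
  [7, 2, 7]
  [1, 7, 9]
  [7, 2, 7]

Each entry (A^⊗3)_ij equals the minimum over all length-3 walks i = v_0 → v_1 → … → v_3 = j of Σ_t A[v_t][v_{t+1}]. For example, for (i, j) = (0, 2) we minimise over 9 possible intermediate vertex sequences; the minimum is 7, attained along the walk 0 → 1 → 0 → 2.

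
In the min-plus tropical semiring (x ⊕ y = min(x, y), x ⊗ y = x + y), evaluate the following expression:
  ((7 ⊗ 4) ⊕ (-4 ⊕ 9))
((7 ⊗ 4) ⊕ (-4 ⊕ 9)) = -4

Expand innermost to outermost. Recall ⊕ takes the minimum of its arguments and ⊗ takes their sum. Working out the expression ((7 ⊗ 4) ⊕ (-4 ⊕ 9)) gives -4.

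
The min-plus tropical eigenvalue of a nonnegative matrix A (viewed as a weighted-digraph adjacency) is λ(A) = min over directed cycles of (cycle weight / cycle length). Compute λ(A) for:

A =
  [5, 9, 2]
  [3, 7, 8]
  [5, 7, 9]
λ(A) = 7/2

Enumerate directed cycles and compute their means (weight / length). Sample:
  cycle 0 → 0: weight = 5, length = 1, mean = 5/1 ≈ 5.000
  cycle 1 → 1: weight = 7, length = 1, mean = 7/1 ≈ 7.000
  cycle 2 → 2: weight = 9, length = 1, mean = 9/1 ≈ 9.000
  cycle 0 → 1 → 0: weight = 12, length = 2, mean = 12/2 ≈ 6.000
  cycle 0 → 2 → 0: weight = 7, length = 2, mean = 7/2 ≈ 3.500
  cycle 1 → 0 → 1: weight = 12, length = 2, mean = 12/2 ≈ 6.000
Minimum mean = 3.500, attained e.g. along the cycle 0 → 2 → 0 with weight 7 and length 2. So λ(A) = 7/2 = 7/2.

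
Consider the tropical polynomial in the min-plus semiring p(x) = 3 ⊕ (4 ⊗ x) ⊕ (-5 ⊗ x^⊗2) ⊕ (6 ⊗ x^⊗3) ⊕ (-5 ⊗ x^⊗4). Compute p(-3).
p(-3) = -17

A tropical monomial a ⊗ x^⊗i evaluates to a + i · x. Evaluating each term at x = -3:
  Term 0 contributes 3 + 0 · -3 = 3
  Term 1 contributes 4 + 1 · -3 = 1
  Term 2 contributes -5 + 2 · -3 = -11
  Term 3 contributes 6 + 3 · -3 = -3
  Term 4 contributes -5 + 4 · -3 = -17
p(-3) = ⊕ of these = min[3, 1, -11, -3, -17] = -17.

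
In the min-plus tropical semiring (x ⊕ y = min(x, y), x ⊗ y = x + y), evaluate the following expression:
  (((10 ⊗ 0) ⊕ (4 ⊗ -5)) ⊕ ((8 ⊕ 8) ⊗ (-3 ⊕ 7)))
(((10 ⊗ 0) ⊕ (4 ⊗ -5)) ⊕ ((8 ⊕ 8) ⊗ (-3 ⊕ 7))) = -1

Expand innermost to outermost. Recall ⊕ takes the minimum of its arguments and ⊗ takes their sum. Working out the expression (((10 ⊗ 0) ⊕ (4 ⊗ -5)) ⊕ ((8 ⊕ 8) ⊗ (-3 ⊕ 7))) gives -1.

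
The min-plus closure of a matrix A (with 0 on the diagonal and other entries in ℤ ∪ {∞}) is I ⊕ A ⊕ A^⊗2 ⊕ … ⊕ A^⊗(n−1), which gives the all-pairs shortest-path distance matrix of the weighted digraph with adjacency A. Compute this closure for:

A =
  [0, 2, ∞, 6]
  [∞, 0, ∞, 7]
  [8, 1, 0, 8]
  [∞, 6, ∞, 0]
Closure =
  [0, 2, ∞, 6]
  [∞, 0, ∞, 7]
  [8, 1, 0, 8]
  [∞, 6, ∞, 0]

This is the Floyd-Warshall all-pairs shortest-path computation. For each intermediate vertex k = 0, 1, …, 3, update dist[i][j] ← min(dist[i][j], dist[i][k] + dist[k][j]). The final matrix gives, for each (i, j), the minimum total weight of any directed path from i to j (possibly empty when i = j).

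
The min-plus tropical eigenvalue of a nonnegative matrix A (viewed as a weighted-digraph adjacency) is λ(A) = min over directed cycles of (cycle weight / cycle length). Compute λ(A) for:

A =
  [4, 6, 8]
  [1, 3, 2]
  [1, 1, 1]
λ(A) = 1

Enumerate directed cycles and compute their means (weight / length). Sample:
  cycle 0 → 0: weight = 4, length = 1, mean = 4/1 ≈ 4.000
  cycle 1 → 1: weight = 3, length = 1, mean = 3/1 ≈ 3.000
  cycle 2 → 2: weight = 1, length = 1, mean = 1/1 ≈ 1.000
  cycle 0 → 1 → 0: weight = 7, length = 2, mean = 7/2 ≈ 3.500
  cycle 0 → 2 → 0: weight = 9, length = 2, mean = 9/2 ≈ 4.500
  cycle 1 → 0 → 1: weight = 7, length = 2, mean = 7/2 ≈ 3.500
Minimum mean = 1.000, attained e.g. along the cycle 2 → 2 with weight 1 and length 1. So λ(A) = 1/1 = 1.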